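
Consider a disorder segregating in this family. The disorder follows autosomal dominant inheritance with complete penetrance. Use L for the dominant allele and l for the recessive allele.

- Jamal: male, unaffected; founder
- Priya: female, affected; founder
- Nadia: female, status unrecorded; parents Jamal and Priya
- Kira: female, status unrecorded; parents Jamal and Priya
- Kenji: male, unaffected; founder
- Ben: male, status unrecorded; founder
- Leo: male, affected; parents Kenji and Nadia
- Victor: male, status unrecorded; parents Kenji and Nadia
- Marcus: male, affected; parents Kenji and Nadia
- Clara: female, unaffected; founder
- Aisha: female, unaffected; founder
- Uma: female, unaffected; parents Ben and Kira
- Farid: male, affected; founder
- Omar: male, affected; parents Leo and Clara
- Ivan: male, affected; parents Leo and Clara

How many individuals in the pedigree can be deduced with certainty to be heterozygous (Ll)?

Obligate heterozygotes: Nadia passed L to Leo (Ll, whose l came from Kenji) and received l from Jamal (ll), so Nadia is Ll; Leo is affected so carries L and received l from Kenji (ll), so Leo is Ll; Marcus is affected so carries L and received l from Kenji (ll), so Marcus is Ll; Omar is affected so carries L and received l from Clara (ll), so Omar is Ll; Ivan is affected so carries L and received l from Clara (ll), so Ivan is Ll.
Every other individual is either homozygous by phenotype or has at least one consistent homozygous assignment, so the count is 5.

5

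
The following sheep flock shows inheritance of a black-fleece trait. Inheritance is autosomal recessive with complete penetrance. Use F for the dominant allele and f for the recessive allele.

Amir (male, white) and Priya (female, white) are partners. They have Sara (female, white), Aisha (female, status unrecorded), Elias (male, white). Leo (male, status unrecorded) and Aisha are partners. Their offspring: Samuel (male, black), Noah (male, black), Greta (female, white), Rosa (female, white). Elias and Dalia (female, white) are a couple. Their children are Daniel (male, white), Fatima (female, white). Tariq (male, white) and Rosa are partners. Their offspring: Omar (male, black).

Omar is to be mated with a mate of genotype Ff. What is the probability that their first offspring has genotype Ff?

Omar is black, so Omar is ff.
The cross gives 1/2 Ff : 1/2 ff, so P(offspring has genotype Ff) = 1/2.

1/2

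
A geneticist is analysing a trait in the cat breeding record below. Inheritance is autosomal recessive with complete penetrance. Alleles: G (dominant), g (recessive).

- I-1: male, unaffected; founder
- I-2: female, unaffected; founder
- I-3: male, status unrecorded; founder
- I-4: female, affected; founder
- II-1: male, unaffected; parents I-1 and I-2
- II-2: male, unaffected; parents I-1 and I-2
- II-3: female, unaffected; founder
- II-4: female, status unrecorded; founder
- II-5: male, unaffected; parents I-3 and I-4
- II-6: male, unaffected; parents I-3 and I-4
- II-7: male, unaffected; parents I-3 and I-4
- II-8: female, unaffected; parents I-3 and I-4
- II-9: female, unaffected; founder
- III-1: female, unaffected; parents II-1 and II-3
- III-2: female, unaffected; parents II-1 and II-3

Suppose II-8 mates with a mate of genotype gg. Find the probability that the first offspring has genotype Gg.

1/2

II-8 is unaffected so carries G and received g from I-4 (gg), so II-8 is Gg.
The cross gives 1/2 Gg : 1/2 gg, so P(offspring has genotype Gg) = 1/2.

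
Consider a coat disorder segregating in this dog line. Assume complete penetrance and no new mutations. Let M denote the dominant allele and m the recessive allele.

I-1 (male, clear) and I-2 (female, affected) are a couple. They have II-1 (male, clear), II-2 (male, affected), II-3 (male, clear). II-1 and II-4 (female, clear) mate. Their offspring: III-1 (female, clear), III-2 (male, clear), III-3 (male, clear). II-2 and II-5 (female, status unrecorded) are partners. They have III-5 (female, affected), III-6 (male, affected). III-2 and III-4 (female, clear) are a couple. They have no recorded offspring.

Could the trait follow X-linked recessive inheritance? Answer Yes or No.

No

Under X-linked recessive, II-1 (clear, male) cannot arise from I-1 (clear) × I-2 (affected).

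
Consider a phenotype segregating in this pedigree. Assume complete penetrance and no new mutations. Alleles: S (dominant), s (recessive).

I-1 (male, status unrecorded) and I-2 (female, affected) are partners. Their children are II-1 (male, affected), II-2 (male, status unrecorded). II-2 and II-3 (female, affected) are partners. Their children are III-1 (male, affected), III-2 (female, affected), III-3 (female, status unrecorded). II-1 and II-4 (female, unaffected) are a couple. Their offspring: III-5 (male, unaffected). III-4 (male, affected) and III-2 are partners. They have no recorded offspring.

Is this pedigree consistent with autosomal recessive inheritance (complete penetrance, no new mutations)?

A consistent assignment under autosomal recessive exists: I-1 Ss, I-2 ss, II-1 ss, II-2 Ss, II-3 ss, II-4 SS, III-1 ss, III-2 ss, III-3 Ss, III-4 ss, III-5 Ss.
In this assignment every recorded phenotype matches its genotype and every non-founder's genotype is obtainable from its parents' genotypes, so the pedigree is consistent.

Yes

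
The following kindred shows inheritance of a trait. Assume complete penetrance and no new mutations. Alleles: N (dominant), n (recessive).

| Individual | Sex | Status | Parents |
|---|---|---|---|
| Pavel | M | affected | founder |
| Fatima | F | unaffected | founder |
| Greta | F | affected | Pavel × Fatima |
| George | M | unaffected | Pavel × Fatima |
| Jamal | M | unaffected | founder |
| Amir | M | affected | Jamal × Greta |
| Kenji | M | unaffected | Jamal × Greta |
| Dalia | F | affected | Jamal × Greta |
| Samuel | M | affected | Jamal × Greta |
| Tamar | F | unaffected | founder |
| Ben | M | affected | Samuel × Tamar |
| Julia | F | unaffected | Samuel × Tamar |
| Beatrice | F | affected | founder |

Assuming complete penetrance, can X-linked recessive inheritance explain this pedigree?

No

Under X-linked recessive, Kenji (unaffected, male) cannot arise from Jamal (unaffected) × Greta (affected).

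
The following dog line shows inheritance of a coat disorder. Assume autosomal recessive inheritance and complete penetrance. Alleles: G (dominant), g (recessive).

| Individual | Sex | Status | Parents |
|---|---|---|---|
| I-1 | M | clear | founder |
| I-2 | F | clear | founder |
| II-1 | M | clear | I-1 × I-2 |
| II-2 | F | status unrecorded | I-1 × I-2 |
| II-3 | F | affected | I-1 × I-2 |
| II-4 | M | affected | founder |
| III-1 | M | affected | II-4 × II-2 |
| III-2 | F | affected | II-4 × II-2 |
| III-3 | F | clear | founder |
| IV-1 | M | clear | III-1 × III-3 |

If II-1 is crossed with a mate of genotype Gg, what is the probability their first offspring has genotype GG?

1/3

I-1 is clear so carries G and passed g to II-3 (gg), so I-1 is Gg.
I-2 is clear so carries G and passed g to II-3 (gg), so I-2 is Gg.
II-1 is a clear offspring of I-1 (Gg) × I-2 (Gg), whose cross gives 1/4 GG : 1/2 Gg : 1/4 gg; conditioning on being clear, II-1 is GG with probability 1/3, Gg with probability 2/3.
Summing over parental genotype combinations, P(offspring has genotype GG) = 1/3·1/2 + 2/3·1/4 = 1/3.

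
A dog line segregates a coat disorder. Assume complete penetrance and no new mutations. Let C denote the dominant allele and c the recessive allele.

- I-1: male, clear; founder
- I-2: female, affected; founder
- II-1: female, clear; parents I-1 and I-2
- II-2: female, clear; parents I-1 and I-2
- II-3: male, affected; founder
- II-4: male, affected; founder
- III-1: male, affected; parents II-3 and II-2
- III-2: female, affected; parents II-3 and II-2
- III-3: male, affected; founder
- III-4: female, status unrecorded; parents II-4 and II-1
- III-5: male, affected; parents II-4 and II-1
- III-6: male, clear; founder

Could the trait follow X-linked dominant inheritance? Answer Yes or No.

No

Under X-linked dominant, III-1 (affected, male) cannot arise from II-3 (affected) × II-2 (clear).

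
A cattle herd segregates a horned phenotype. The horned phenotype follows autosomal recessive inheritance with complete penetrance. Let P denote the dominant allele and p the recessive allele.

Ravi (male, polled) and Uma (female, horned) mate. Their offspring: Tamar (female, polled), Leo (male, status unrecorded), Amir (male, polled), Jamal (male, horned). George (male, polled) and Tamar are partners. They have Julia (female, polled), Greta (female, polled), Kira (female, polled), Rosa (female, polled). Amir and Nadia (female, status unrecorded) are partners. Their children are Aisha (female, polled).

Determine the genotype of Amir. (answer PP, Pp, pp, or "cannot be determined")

From phenotype alone, Amir is PP or Pp.
Amir is polled so carries P and received p from Uma (pp), so Amir is Pp.

Pp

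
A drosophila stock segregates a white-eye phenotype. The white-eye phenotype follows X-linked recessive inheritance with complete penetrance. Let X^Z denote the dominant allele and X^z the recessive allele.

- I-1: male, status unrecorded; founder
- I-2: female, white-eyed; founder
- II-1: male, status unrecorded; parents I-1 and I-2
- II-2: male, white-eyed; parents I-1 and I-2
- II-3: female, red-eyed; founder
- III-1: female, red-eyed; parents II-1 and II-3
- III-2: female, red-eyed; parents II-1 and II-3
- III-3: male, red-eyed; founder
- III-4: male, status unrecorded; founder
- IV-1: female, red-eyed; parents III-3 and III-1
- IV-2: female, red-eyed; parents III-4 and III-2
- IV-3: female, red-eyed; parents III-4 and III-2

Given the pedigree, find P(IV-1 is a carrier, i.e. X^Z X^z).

III-3 is red-eyed, so III-3 is X^Z Y.
III-1 is red-eyed so carries Z and received z from II-1 (X^z Y), so III-1 is X^Z X^z.
Their cross gives offspring ratios 1/2 X^Z X^Z : 1/2 X^Z X^z. Conditioning on IV-1 being red-eyed, P(X^Z X^z) = 1/2 / 1 = 1/2.

1/2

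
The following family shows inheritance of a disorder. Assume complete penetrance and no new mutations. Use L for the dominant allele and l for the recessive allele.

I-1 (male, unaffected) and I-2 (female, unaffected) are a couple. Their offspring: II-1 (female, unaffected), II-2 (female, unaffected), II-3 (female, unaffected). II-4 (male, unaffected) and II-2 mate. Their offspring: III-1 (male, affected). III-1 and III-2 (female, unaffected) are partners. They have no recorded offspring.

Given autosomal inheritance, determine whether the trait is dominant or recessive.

recessive

II-4 and II-2 are both unaffected yet have an affected child III-1. Under dominance, an affected child requires at least one affected parent, so the trait cannot be dominant.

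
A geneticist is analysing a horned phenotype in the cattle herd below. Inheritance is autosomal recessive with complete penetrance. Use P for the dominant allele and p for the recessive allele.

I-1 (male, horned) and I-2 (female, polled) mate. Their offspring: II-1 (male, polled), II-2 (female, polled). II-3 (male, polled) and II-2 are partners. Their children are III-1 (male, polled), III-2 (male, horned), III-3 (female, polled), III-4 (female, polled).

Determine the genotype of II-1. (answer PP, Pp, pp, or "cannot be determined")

Pp

From phenotype alone, II-1 is PP or Pp.
II-1 is polled so carries P and received p from I-1 (pp), so II-1 is Pp.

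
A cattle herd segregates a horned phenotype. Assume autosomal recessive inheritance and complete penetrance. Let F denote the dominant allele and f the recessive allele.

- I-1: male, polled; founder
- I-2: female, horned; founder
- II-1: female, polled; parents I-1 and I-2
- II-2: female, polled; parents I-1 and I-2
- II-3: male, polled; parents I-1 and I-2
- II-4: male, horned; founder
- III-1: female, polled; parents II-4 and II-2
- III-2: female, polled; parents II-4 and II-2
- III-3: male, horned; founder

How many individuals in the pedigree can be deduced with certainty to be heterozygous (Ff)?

5

Obligate heterozygotes: II-1 is polled so carries F and received f from I-2 (ff), so II-1 is Ff; II-2 is polled so carries F and received f from I-2 (ff), so II-2 is Ff; II-3 is polled so carries F and received f from I-2 (ff), so II-3 is Ff; III-1 is polled so carries F and received f from II-4 (ff), so III-1 is Ff; III-2 is polled so carries F and received f from II-4 (ff), so III-2 is Ff.
Every other individual is either homozygous by phenotype or has at least one consistent homozygous assignment, so the count is 5.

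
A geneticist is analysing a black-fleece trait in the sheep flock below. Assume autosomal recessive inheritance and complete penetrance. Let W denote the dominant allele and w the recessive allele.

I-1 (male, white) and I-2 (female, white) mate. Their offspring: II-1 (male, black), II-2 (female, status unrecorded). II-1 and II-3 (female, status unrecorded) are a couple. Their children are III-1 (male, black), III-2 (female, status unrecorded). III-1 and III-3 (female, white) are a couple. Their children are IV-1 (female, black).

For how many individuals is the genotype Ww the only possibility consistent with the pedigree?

3

Obligate heterozygotes: I-1 is white so carries W and passed w to II-1 (ww), so I-1 is Ww; I-2 is white so carries W and passed w to II-1 (ww), so I-2 is Ww; III-3 is white so carries W and passed w to IV-1 (ww), so III-3 is Ww.
Every other individual is either homozygous by phenotype or has at least one consistent homozygous assignment, so the count is 3.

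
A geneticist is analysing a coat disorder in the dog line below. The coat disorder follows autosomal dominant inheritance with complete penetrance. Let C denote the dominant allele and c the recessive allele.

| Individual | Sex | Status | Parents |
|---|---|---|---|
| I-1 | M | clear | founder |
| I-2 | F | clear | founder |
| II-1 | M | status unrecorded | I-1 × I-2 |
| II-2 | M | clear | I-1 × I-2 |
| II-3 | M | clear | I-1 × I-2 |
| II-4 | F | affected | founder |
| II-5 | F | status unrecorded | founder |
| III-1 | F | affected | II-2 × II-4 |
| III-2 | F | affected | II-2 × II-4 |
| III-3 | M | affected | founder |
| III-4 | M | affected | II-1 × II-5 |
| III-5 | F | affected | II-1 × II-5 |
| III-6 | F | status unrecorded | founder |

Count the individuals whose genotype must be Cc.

4

Obligate heterozygotes: III-1 is affected so carries C and received c from II-2 (cc), so III-1 is Cc; III-2 is affected so carries C and received c from II-2 (cc), so III-2 is Cc; III-4 is affected so carries C and received c from II-1 (cc), so III-4 is Cc; III-5 is affected so carries C and received c from II-1 (cc), so III-5 is Cc.
Every other individual is either homozygous by phenotype or has at least one consistent homozygous assignment, so the count is 4.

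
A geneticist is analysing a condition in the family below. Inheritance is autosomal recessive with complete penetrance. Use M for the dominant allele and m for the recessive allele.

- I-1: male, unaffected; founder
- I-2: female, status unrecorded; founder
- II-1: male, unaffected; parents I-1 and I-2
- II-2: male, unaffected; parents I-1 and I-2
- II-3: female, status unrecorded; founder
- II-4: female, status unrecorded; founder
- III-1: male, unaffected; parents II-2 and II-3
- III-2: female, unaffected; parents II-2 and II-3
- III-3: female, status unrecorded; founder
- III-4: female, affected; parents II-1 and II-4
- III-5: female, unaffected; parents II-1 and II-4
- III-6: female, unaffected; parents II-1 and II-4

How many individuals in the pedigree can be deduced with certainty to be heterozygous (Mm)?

1

Obligate heterozygotes: II-1 is unaffected so carries M and passed m to III-4 (mm), so II-1 is Mm.
Every other individual is either homozygous by phenotype or has at least one consistent homozygous assignment, so the count is 1.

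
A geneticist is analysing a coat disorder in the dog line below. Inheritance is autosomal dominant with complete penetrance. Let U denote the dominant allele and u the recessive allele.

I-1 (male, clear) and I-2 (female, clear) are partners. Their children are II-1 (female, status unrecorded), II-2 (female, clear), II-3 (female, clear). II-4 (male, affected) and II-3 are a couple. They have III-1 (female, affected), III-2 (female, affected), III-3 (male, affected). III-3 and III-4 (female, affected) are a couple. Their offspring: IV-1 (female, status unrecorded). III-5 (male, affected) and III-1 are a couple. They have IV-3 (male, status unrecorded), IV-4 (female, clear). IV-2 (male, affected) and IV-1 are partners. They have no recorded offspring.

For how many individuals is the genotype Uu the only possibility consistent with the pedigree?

4

Obligate heterozygotes: III-1 is affected so carries U and received u from II-3 (uu), so III-1 is Uu; III-2 is affected so carries U and received u from II-3 (uu), so III-2 is Uu; III-3 is affected so carries U and received u from II-3 (uu), so III-3 is Uu; III-5 is affected so carries U and passed u to IV-4 (uu), so III-5 is Uu.
Every other individual is either homozygous by phenotype or has at least one consistent homozygous assignment, so the count is 4.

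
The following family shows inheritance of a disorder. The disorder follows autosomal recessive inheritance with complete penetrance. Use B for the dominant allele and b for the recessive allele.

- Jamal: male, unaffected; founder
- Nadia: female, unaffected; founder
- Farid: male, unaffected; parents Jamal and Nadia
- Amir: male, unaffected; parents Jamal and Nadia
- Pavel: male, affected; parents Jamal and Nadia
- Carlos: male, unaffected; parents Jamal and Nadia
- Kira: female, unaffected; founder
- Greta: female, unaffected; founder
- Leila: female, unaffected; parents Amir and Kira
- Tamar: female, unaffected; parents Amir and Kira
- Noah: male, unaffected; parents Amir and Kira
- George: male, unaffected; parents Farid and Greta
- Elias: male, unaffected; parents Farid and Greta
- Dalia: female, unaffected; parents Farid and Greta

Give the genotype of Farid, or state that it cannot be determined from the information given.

cannot be determined

Farid's phenotype allows BB or Bb, and no parent or child forces a single allele at both positions; consistent genotype assignments exist with Farid as BB or Bb.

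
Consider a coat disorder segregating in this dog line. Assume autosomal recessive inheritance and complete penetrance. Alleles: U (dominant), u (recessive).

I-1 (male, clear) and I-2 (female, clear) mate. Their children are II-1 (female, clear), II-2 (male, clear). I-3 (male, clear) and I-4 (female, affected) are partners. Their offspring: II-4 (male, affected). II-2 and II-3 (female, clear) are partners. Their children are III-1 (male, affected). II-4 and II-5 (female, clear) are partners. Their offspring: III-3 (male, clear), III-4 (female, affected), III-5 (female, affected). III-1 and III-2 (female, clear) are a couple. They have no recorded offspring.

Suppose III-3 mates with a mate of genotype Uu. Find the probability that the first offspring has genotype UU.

1/4

III-3 is clear so carries U and received u from II-4 (uu), so III-3 is Uu.
The cross gives 1/4 UU : 1/2 Uu : 1/4 uu, so P(offspring has genotype UU) = 1/4.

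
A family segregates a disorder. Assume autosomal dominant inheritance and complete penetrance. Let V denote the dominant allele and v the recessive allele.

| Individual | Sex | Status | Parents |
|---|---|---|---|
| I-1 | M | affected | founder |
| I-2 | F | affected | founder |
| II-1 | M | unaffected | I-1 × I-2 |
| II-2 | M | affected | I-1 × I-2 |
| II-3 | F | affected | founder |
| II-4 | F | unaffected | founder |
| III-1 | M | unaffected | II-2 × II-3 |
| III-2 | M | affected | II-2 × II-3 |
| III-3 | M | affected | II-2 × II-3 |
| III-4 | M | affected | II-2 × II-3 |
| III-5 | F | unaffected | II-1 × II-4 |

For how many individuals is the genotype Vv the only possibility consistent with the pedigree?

4

Obligate heterozygotes: I-1 is affected so carries V and passed v to II-1 (vv), so I-1 is Vv; I-2 is affected so carries V and passed v to II-1 (vv), so I-2 is Vv; II-2 is affected so carries V and passed v to III-1 (vv), so II-2 is Vv; II-3 is affected so carries V and passed v to III-1 (vv), so II-3 is Vv.
Every other individual is either homozygous by phenotype or has at least one consistent homozygous assignment, so the count is 4.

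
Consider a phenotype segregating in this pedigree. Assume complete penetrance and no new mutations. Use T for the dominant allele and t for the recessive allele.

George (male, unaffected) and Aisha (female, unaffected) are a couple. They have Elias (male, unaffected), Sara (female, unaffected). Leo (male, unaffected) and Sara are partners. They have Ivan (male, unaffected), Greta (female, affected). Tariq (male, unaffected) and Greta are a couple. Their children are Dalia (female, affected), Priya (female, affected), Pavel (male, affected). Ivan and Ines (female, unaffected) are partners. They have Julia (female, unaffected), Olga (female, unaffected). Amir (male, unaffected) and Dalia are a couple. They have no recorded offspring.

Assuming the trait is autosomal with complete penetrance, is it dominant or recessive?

recessive

Leo and Sara are both unaffected yet have an affected child Greta. Under dominance, an affected child requires at least one affected parent, so the trait cannot be dominant.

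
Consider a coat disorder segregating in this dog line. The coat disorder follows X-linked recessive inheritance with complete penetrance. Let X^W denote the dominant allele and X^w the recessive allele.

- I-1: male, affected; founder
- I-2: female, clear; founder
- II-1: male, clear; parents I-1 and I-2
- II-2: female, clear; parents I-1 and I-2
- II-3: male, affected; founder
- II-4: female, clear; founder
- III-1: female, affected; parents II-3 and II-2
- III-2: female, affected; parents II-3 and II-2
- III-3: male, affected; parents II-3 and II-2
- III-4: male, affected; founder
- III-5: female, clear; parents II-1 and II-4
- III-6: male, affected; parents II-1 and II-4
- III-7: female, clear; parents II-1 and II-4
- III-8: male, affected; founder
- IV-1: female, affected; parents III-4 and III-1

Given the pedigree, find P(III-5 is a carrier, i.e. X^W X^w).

1/2

II-1 is clear, so II-1 is X^W Y.
II-4 is clear so carries W and passed w to III-6 (X^w Y), so II-4 is X^W X^w.
Their cross gives offspring ratios 1/2 X^W X^W : 1/2 X^W X^w. Conditioning on III-5 being clear, P(X^W X^w) = 1/2 / 1 = 1/2.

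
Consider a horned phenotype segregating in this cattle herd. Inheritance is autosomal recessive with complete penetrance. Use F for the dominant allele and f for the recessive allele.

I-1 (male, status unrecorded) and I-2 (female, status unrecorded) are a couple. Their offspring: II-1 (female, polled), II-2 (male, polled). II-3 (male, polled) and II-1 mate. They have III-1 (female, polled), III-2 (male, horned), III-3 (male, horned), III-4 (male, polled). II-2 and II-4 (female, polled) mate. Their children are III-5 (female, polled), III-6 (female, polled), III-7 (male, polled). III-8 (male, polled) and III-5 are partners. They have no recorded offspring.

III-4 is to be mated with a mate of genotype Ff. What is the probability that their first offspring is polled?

5/6

II-3 is polled so carries F and passed f to III-2 (ff), so II-3 is Ff.
II-1 is polled so carries F and passed f to III-2 (ff), so II-1 is Ff.
III-4 is a polled offspring of II-3 (Ff) × II-1 (Ff), whose cross gives 1/4 FF : 1/2 Ff : 1/4 ff; conditioning on being polled, III-4 is FF with probability 1/3, Ff with probability 2/3.
Summing over parental genotype combinations, P(offspring is polled) = 1/3·1 + 2/3·3/4 = 5/6.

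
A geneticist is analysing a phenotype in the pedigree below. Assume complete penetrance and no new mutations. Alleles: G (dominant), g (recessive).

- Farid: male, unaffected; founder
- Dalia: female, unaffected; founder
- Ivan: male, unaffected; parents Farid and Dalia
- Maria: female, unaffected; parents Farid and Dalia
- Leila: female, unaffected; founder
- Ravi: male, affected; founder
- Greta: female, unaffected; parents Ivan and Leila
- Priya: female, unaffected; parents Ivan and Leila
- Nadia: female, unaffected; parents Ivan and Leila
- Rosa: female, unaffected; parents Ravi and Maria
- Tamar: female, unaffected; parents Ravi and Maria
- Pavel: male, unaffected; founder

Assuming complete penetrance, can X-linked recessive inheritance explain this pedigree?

Yes

A consistent assignment under X-linked recessive exists: Farid X^G Y, Dalia X^G X^G, Ivan X^G Y, Maria X^G X^G, Leila X^G X^G, Ravi X^g Y, Greta X^G X^G, Priya X^G X^G, Nadia X^G X^G, Rosa X^G X^g, Tamar X^G X^g, Pavel X^G Y.
In this assignment every recorded phenotype matches its genotype and every non-founder's genotype is obtainable from its parents' genotypes, so the pedigree is consistent.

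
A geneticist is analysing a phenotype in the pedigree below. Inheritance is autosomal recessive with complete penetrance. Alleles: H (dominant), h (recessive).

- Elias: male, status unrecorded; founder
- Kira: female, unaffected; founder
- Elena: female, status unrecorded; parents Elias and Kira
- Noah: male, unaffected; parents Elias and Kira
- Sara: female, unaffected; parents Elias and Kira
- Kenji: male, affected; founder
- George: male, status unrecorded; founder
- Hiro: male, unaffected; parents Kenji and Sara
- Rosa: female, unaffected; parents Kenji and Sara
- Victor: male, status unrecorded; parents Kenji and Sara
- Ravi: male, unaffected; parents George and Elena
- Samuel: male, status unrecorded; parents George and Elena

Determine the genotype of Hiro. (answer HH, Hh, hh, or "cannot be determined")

Hh

From phenotype alone, Hiro is HH or Hh.
Hiro is unaffected so carries H and received h from Kenji (hh), so Hiro is Hh.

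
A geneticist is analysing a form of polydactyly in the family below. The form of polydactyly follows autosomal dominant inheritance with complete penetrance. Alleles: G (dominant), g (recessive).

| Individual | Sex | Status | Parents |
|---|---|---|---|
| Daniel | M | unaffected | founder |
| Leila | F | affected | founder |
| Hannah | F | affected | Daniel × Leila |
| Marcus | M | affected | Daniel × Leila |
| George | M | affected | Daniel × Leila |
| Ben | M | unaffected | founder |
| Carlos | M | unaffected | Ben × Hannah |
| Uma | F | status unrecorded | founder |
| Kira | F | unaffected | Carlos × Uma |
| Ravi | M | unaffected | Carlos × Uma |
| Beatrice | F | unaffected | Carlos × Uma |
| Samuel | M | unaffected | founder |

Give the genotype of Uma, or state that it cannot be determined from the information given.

Uma's phenotype is unrecorded, and no parent or child forces a single allele at both positions; consistent genotype assignments exist with Uma as Gg or gg.

cannot be determined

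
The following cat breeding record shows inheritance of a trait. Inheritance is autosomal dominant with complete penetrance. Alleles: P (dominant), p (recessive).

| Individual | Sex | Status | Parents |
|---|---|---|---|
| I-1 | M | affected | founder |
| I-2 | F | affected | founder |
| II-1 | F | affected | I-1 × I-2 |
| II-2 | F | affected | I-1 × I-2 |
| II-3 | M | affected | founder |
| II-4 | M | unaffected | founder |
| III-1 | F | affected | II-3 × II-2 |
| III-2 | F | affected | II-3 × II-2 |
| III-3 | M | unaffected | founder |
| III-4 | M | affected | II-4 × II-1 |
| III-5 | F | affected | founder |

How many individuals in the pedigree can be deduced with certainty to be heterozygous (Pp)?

1

Obligate heterozygotes: III-4 is affected so carries P and received p from II-4 (pp), so III-4 is Pp.
Every other individual is either homozygous by phenotype or has at least one consistent homozygous assignment, so the count is 1.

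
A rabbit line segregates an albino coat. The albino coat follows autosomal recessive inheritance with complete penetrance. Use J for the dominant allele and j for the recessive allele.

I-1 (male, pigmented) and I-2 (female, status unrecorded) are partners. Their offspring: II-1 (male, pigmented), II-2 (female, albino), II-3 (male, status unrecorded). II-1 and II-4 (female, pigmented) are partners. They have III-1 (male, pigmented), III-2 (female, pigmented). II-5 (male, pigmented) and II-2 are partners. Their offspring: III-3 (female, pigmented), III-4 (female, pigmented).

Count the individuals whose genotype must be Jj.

Obligate heterozygotes: I-1 is pigmented so carries J and passed j to II-2 (jj), so I-1 is Jj; III-3 is pigmented so carries J and received j from II-2 (jj), so III-3 is Jj; III-4 is pigmented so carries J and received j from II-2 (jj), so III-4 is Jj.
Every other individual is either homozygous by phenotype or has at least one consistent homozygous assignment, so the count is 3.

3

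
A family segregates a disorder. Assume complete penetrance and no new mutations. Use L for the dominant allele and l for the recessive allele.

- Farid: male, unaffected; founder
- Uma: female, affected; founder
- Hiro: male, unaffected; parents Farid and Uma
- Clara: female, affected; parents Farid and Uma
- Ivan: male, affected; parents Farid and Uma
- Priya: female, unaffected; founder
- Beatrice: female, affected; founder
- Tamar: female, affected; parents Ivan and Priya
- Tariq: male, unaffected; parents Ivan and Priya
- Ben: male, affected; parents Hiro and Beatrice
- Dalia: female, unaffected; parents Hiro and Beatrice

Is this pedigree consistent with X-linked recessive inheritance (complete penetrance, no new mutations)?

Under X-linked recessive, Hiro (unaffected, male) cannot arise from Farid (unaffected) × Uma (affected).

No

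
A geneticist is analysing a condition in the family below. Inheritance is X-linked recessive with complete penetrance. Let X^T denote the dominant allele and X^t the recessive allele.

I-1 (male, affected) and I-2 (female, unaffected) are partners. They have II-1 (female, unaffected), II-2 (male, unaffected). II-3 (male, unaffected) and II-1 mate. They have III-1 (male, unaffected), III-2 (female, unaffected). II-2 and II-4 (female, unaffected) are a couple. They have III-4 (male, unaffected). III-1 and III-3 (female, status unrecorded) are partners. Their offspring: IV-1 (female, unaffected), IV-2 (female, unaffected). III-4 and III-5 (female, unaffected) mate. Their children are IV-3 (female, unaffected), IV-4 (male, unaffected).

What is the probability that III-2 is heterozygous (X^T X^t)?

II-3 is unaffected, so II-3 is X^T Y.
II-1 is unaffected so carries T and received t from I-1 (X^t Y), so II-1 is X^T X^t.
Their cross gives offspring ratios 1/2 X^T X^T : 1/2 X^T X^t. Conditioning on III-2 being unaffected, P(X^T X^t) = 1/2 / 1 = 1/2.

1/2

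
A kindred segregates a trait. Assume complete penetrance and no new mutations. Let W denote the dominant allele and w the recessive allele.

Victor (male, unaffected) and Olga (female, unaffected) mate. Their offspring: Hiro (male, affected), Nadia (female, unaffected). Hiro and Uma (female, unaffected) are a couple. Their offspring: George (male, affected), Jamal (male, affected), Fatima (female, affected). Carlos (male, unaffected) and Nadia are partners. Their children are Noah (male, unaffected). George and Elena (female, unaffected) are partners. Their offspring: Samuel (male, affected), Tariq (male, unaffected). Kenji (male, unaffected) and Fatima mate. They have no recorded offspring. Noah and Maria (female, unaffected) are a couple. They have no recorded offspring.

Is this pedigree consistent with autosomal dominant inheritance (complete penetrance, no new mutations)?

Under autosomal dominant, Hiro (affected, male) cannot arise from Victor (unaffected) × Olga (unaffected).

No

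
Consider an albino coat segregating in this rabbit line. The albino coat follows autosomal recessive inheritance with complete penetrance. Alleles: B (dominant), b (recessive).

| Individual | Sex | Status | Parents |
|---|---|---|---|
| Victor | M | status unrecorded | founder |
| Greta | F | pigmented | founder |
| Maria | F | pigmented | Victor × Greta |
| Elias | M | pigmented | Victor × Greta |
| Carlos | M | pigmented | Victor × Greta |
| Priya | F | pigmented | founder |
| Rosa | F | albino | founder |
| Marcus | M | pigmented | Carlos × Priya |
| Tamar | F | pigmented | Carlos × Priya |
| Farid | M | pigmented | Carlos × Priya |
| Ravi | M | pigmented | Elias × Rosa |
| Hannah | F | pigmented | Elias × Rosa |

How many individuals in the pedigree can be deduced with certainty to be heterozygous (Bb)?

2

Obligate heterozygotes: Ravi is pigmented so carries B and received b from Rosa (bb), so Ravi is Bb; Hannah is pigmented so carries B and received b from Rosa (bb), so Hannah is Bb.
Every other individual is either homozygous by phenotype or has at least one consistent homozygous assignment, so the count is 2.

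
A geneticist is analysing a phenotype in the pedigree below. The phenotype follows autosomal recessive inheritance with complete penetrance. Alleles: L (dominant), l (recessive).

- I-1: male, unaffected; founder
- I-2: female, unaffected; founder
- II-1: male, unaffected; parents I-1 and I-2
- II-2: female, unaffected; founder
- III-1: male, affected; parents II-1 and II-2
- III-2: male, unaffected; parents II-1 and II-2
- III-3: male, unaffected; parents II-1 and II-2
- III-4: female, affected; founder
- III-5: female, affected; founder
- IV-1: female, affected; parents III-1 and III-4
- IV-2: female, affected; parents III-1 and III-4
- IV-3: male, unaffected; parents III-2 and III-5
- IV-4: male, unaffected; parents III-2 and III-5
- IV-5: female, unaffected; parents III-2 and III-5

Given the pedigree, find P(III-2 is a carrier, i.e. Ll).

II-1 is unaffected so carries L and passed l to III-1 (ll), so II-1 is Ll.
II-2 is unaffected so carries L and passed l to III-1 (ll), so II-2 is Ll.
Their cross gives offspring ratios 1/4 LL : 1/2 Ll : 1/4 ll. Conditioning on III-2 being unaffected, P(Ll) = 1/2 / 3/4 = 2/3 before taking III-2's own offspring into account.
III-5 is affected, so III-5 is ll.
Now use III-2's offspring. Probability of each recorded status — unaffected son IV-3: 1/2 if III-2 is Ll, 1 if LL; unaffected son IV-4: 1/2 if III-2 is Ll, 1 if LL; unaffected daughter IV-5: 1/2 if III-2 is Ll, 1 if LL.
Bayes: P(Ll) = 2/3·1/8 / (2/3·1/8 + 1/3·1) = 1/5.

1/5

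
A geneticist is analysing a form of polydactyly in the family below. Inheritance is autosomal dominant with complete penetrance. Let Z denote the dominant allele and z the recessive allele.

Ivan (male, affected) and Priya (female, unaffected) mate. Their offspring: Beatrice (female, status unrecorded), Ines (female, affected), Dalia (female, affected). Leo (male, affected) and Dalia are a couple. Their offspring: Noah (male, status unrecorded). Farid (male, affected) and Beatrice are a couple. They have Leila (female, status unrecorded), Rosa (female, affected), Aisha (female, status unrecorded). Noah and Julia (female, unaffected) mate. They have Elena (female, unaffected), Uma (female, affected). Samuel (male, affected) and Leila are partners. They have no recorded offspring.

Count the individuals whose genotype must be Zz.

Obligate heterozygotes: Ines is affected so carries Z and received z from Priya (zz), so Ines is Zz; Dalia is affected so carries Z and received z from Priya (zz), so Dalia is Zz; Noah passed Z to Uma (Zz, whose z came from Julia) and passed z to Elena (zz), so Noah is Zz; Uma is affected so carries Z and received z from Julia (zz), so Uma is Zz.
Every other individual is either homozygous by phenotype or has at least one consistent homozygous assignment, so the count is 4.

4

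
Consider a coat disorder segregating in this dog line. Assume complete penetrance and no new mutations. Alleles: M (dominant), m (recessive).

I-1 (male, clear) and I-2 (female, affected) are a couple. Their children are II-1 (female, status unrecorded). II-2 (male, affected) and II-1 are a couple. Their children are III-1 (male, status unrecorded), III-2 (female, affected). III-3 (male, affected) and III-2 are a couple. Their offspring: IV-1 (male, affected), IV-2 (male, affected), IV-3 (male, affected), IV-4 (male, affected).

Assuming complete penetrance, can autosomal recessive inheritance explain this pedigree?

A consistent assignment under autosomal recessive exists: I-1 MM, I-2 mm, II-1 Mm, II-2 mm, III-1 Mm, III-2 mm, III-3 mm, IV-1 mm, IV-2 mm, IV-3 mm, IV-4 mm.
In this assignment every recorded phenotype matches its genotype and every non-founder's genotype is obtainable from its parents' genotypes, so the pedigree is consistent.

Yes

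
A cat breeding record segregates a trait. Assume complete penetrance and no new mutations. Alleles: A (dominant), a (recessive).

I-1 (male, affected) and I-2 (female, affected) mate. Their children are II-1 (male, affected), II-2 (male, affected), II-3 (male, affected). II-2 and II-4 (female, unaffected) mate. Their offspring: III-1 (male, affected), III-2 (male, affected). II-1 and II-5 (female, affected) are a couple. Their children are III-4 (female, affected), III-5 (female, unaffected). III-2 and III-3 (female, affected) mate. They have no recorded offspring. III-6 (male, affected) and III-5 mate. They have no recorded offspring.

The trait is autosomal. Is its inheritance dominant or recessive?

II-1 and II-5 are both affected yet have an unaffected child III-5. Under a recessive model two affected parents are homozygous and every child would be affected, so the trait cannot be recessive.

dominant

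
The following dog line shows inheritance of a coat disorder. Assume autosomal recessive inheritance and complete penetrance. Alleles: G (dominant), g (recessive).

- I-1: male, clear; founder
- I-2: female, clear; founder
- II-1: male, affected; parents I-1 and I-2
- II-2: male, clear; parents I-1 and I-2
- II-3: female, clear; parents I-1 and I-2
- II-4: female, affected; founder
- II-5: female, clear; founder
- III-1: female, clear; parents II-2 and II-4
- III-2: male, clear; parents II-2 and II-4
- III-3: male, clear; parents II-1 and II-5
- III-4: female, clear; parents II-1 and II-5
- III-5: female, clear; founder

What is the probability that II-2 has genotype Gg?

1/3

I-1 is clear so carries G and passed g to II-1 (gg), so I-1 is Gg.
I-2 is clear so carries G and passed g to II-1 (gg), so I-2 is Gg.
Their cross gives offspring ratios 1/4 GG : 1/2 Gg : 1/4 gg. Conditioning on II-2 being clear, P(Gg) = 1/2 / 3/4 = 2/3 before taking II-2's own offspring into account.
II-4 is affected, so II-4 is gg.
Now use II-2's offspring. Probability of each recorded status — clear daughter III-1: 1/2 if II-2 is Gg, 1 if GG; clear son III-2: 1/2 if II-2 is Gg, 1 if GG.
Bayes: P(Gg) = 2/3·1/4 / (2/3·1/4 + 1/3·1) = 1/3.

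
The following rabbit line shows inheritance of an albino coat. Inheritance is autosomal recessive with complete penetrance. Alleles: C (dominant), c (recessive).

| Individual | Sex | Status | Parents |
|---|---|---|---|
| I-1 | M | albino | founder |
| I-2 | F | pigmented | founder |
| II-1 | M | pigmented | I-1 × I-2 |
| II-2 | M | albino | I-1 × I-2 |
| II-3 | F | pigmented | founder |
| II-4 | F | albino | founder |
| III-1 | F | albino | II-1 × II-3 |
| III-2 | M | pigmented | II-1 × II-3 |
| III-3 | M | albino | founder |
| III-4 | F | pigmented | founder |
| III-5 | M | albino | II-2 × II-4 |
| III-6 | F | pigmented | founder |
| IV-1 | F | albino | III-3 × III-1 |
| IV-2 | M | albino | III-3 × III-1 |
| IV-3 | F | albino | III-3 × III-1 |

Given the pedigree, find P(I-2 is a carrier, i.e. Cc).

I-2 is pigmented so carries C and passed c to II-2 (cc), so I-2 is Cc, giving P(Cc) = 1.

1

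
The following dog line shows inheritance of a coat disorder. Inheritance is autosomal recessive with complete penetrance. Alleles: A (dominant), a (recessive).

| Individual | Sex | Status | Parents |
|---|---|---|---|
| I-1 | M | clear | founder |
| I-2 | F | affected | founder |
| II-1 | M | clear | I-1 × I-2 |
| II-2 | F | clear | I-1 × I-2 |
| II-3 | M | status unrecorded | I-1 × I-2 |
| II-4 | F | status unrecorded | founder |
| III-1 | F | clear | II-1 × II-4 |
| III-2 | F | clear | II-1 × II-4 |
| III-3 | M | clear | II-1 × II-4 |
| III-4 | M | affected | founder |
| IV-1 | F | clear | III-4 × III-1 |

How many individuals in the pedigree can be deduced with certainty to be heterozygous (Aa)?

Obligate heterozygotes: II-1 is clear so carries A and received a from I-2 (aa), so II-1 is Aa; II-2 is clear so carries A and received a from I-2 (aa), so II-2 is Aa; IV-1 is clear so carries A and received a from III-4 (aa), so IV-1 is Aa.
Every other individual is either homozygous by phenotype or has at least one consistent homozygous assignment, so the count is 3.

3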